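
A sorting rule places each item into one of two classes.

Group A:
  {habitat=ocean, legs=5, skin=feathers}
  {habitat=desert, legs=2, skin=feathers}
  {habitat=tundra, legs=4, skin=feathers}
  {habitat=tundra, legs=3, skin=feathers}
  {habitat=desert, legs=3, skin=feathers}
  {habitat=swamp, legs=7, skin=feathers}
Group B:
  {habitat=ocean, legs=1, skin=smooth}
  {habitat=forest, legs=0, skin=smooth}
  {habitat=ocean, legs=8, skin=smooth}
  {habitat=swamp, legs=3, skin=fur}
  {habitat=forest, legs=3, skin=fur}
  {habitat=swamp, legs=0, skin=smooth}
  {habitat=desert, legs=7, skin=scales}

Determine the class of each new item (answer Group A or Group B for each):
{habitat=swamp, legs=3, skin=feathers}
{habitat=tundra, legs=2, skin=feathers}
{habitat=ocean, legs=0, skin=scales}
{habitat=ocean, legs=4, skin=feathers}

Group A, Group A, Group B, Group A

Looking at the examples, the only property every 'Group A' case has and every 'Group B' case lacks is: skin is feathers.
Group A: {habitat=swamp, legs=3, skin=feathers}, since skin is feathers. Group A: {habitat=tundra, legs=2, skin=feathers}, since skin is feathers. Group B: {habitat=ocean, legs=0, skin=scales}, since skin is scales. Group A: {habitat=ocean, legs=4, skin=feathers}, since skin is feathers.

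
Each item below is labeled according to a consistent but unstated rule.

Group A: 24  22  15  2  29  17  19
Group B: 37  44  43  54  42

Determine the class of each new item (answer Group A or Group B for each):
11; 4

Group A, Group A

The classifier is using: at most 29.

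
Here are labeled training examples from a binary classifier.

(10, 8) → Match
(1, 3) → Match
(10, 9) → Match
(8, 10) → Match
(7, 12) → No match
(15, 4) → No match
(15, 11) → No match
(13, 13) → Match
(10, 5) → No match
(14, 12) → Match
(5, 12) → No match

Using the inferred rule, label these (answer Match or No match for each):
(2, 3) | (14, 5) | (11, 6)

The classifier is using: |first − second| ≤ 2.

Match, No match, No match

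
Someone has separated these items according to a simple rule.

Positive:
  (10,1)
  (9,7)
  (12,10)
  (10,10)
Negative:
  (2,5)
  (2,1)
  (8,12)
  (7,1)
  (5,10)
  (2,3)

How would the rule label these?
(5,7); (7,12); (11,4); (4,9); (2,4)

Negative, Negative, Positive, Negative, Negative

The simplest hypothesis consistent with all the labels is: first ≥ 9.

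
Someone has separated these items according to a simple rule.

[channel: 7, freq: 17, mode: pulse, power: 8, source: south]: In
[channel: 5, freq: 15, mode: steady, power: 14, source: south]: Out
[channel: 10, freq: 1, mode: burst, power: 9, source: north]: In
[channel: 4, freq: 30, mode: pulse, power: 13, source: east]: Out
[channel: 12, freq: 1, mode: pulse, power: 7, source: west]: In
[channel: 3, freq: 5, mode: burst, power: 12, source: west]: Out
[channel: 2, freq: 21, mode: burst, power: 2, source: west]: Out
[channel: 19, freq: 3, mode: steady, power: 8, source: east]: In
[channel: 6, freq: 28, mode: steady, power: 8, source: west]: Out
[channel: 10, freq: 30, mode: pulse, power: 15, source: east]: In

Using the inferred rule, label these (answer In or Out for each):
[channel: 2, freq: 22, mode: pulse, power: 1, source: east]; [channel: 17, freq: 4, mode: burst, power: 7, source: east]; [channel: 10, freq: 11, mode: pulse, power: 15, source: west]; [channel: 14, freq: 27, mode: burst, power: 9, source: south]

One predicate separates the groups cleanly: channel ≥ 7.
Out: [channel: 2, freq: 22, mode: pulse, power: 1, source: east], since channel = 2.
In: [channel: 17, freq: 4, mode: burst, power: 7, source: east], since channel = 17.
In: [channel: 10, freq: 11, mode: pulse, power: 15, source: west], since channel = 10.
In: [channel: 14, freq: 27, mode: burst, power: 9, source: south], since channel = 14.

Out, In, In, In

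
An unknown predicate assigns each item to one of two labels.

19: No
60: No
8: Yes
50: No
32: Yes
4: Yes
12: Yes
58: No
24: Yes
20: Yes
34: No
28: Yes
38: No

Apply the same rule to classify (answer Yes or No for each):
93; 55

All 'Yes' examples share one property — even AND at most 32 — and every 'No' example lacks it.

No, No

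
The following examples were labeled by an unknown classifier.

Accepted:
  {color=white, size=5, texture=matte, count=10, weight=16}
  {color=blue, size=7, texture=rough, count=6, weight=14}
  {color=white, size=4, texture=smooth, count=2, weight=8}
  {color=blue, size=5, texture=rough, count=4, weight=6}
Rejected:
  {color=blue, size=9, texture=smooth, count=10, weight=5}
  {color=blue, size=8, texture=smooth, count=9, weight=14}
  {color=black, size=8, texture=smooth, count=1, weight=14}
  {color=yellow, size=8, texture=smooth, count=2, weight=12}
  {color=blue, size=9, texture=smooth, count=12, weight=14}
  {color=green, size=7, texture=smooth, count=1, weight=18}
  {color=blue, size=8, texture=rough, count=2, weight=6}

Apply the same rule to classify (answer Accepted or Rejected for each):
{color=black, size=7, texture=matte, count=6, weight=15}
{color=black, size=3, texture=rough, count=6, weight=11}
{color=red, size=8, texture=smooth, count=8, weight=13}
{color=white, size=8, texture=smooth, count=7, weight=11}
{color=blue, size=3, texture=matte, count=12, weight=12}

The pattern is that an item is 'Accepted' exactly when: size ≤ 7 AND count ≥ 2.
{color=black, size=7, texture=matte, count=6, weight=15} — size = 7, count = 6, hence Accepted.
{color=black, size=3, texture=rough, count=6, weight=11} — size = 3, count = 6, hence Accepted.
{color=red, size=8, texture=smooth, count=8, weight=13} — size = 8, count = 8, hence Rejected.
{color=white, size=8, texture=smooth, count=7, weight=11} — size = 8, count = 7, hence Rejected.
{color=blue, size=3, texture=matte, count=12, weight=12} — size = 3, count = 12, hence Accepted.

Accepted, Accepted, Rejected, Rejected, Accepted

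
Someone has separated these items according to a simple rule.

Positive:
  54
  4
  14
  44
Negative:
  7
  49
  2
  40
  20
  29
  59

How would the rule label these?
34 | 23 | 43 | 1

Positive, Negative, Negative, Negative

The pattern is that an item is 'Positive' exactly when: ends in digit 4.
34 — last digit 4, hence Positive. 23 — last digit 3, hence Negative. 43 — last digit 3, hence Negative. 1 — last digit 1, hence Negative.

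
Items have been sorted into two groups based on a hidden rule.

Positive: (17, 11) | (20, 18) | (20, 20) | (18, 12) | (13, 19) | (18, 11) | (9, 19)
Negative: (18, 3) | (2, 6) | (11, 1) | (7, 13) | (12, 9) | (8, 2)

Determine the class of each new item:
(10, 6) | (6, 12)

Negative, Negative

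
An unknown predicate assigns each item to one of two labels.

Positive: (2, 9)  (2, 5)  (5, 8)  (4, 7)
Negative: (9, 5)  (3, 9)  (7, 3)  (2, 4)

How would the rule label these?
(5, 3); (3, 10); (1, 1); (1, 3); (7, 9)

The pattern is that an item is 'Positive' exactly when: sum is odd.
(5, 3) → 5+3 = 8 → Negative. (3, 10) → 3+10 = 13 → Positive. (1, 1) → 1+1 = 2 → Negative. (1, 3) → 1+3 = 4 → Negative. (7, 9) → 7+9 = 16 → Negative.

Negative, Positive, Negative, Negative, Negative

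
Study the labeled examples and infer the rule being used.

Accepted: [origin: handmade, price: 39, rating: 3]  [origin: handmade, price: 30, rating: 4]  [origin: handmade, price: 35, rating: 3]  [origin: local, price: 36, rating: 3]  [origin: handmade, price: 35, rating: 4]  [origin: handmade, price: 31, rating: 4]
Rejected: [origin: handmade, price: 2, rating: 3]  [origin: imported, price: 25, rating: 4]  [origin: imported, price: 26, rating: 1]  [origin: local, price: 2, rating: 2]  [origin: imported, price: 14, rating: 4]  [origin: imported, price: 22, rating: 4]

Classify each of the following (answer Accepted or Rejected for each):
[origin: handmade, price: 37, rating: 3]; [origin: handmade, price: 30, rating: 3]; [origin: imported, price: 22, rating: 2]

Accepted, Accepted, Rejected

Every 'Accepted' example satisfies: price ≥ 30. None of the 'Rejected' examples do.
[origin: handmade, price: 37, rating: 3]: price = 37 — matches, so Accepted. [origin: handmade, price: 30, rating: 3]: price = 30 — matches, so Accepted. [origin: imported, price: 22, rating: 2]: price = 22 — doesn't match, so Rejected.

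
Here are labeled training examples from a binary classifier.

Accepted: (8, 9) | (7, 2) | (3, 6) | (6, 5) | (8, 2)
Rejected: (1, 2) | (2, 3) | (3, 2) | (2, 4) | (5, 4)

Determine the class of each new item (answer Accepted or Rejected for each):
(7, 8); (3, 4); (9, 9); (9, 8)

The rule appears to be: max ≥ 6.
(7, 8): max 8 — meets the rule, so Accepted. (3, 4): max 4 — doesn't qualify, so Rejected. (9, 9): max 9 — meets the rule, so Accepted. (9, 8): max 9 — meets the rule, so Accepted.

Accepted, Rejected, Accepted, Accepted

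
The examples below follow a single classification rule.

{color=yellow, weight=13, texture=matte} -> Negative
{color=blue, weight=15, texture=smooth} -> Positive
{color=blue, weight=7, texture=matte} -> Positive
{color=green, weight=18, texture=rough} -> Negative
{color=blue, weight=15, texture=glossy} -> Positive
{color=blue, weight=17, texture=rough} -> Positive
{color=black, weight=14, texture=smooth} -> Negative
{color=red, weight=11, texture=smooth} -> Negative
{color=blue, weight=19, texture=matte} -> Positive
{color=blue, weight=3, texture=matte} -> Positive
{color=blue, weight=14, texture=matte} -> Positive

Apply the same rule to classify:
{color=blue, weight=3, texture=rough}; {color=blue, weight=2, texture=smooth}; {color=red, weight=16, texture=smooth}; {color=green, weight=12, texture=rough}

Positive, Positive, Negative, Negative

The rule appears to be: color is blue.
Positive: {color=blue, weight=3, texture=rough}, since color is blue.
Positive: {color=blue, weight=2, texture=smooth}, since color is blue.
Negative: {color=red, weight=16, texture=smooth}, since color is red.
Negative: {color=green, weight=12, texture=rough}, since color is green.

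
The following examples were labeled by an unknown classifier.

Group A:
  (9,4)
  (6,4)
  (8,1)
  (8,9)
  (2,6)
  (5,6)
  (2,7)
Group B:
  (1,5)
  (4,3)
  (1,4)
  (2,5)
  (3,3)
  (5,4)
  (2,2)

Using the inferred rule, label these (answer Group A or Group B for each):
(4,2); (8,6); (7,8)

Group B, Group A, Group A

The classifier is using: max ≥ 6.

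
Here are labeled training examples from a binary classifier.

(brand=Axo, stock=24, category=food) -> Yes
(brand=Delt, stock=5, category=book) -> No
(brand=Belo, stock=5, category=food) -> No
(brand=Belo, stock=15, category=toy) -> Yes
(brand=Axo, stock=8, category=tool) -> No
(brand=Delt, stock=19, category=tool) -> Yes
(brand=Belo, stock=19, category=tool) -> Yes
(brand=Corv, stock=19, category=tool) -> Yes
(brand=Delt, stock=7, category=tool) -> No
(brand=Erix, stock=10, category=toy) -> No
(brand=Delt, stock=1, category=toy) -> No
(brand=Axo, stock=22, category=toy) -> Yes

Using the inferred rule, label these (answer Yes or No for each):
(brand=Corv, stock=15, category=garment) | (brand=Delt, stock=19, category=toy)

Yes, Yes

Rule: stock ≥ 15. This holds for each 'Yes' example and fails for each 'No' one.
(brand=Corv, stock=15, category=garment): Yes (stock = 15).
(brand=Delt, stock=19, category=toy): Yes (stock = 19).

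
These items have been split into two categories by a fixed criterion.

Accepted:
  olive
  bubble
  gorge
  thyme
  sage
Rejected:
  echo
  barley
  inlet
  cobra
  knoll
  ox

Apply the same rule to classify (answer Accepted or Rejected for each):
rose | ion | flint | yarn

Comparing the two groups points to one rule — ends with 'e'.
rose — ends with 'e', hence Accepted. ion — ends with 'n', hence Rejected. flint — ends with 't', hence Rejected. yarn — ends with 'n', hence Rejected.

Accepted, Rejected, Rejected, Rejected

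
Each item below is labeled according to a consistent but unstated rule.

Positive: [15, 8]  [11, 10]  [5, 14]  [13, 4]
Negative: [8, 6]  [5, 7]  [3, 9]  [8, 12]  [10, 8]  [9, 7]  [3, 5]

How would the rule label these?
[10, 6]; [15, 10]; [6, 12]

'Positive' ⟺ sum is odd.
[10, 6]: 10+6 = 16, does not pass → Negative.
[15, 10]: 15+10 = 25, passes → Positive.
[6, 12]: 6+12 = 18, does not pass → Negative.

Negative, Positive, Negative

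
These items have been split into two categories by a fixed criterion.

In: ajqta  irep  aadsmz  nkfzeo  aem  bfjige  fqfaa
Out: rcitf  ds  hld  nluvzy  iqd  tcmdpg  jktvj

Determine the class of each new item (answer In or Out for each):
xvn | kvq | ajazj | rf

Every 'In' example satisfies: has ≥ 2 vowels. None of the 'Out' examples do.
xvn — 0 vowels, hence Out. kvq — 0 vowels, hence Out. ajazj — 2 vowels, hence In. rf — 0 vowels, hence Out.

Out, Out, In, Out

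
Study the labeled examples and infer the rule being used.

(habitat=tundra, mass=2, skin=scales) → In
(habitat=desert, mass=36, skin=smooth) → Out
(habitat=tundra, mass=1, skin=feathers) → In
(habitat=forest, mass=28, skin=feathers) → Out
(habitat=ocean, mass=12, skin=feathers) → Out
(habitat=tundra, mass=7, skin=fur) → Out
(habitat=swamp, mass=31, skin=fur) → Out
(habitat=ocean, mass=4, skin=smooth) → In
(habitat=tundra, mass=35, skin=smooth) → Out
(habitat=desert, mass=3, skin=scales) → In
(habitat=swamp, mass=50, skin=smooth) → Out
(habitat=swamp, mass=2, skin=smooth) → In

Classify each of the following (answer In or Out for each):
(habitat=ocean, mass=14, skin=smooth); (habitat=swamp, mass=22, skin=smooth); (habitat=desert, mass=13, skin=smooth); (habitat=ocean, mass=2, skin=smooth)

Out, Out, Out, In

Every 'In' example satisfies: mass ≤ 4. None of the 'Out' examples do.
(habitat=ocean, mass=14, skin=smooth) — mass = 14, hence Out.
(habitat=swamp, mass=22, skin=smooth) — mass = 22, hence Out.
(habitat=desert, mass=13, skin=smooth) — mass = 13, hence Out.
(habitat=ocean, mass=2, skin=smooth) — mass = 2, hence In.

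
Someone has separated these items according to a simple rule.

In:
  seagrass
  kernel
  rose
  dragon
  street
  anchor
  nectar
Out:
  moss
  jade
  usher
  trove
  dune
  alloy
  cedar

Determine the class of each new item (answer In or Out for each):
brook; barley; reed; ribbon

Out, In, In, In

The simplest hypothesis consistent with all the labels is: even length AND contains 'r'.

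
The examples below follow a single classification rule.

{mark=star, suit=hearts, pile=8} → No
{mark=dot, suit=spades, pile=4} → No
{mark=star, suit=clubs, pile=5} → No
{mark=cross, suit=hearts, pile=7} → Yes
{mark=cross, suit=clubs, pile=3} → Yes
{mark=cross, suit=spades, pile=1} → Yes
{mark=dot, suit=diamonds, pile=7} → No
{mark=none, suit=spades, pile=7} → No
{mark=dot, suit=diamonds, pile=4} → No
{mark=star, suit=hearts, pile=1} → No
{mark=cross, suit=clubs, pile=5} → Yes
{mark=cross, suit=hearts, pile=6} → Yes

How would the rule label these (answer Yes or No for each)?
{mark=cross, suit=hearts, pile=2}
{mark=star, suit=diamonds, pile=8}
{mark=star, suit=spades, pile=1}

Yes, No, No

The simplest hypothesis consistent with all the labels is: mark is cross.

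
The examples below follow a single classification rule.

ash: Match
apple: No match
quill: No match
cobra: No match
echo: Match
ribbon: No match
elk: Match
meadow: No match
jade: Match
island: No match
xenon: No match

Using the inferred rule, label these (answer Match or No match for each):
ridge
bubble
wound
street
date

No match, No match, No match, No match, Match

The classifier is using: length ≤ 4.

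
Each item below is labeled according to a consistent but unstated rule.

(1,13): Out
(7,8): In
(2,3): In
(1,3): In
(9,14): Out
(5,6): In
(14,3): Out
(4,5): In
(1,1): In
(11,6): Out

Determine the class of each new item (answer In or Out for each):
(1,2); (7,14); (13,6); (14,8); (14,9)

In, Out, Out, Out, Out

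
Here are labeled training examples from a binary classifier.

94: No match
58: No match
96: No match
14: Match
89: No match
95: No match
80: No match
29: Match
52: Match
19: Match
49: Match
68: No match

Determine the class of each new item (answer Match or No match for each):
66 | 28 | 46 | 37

Every 'Match' example satisfies: at most 52. None of the 'No match' examples do.

No match, Match, Match, Match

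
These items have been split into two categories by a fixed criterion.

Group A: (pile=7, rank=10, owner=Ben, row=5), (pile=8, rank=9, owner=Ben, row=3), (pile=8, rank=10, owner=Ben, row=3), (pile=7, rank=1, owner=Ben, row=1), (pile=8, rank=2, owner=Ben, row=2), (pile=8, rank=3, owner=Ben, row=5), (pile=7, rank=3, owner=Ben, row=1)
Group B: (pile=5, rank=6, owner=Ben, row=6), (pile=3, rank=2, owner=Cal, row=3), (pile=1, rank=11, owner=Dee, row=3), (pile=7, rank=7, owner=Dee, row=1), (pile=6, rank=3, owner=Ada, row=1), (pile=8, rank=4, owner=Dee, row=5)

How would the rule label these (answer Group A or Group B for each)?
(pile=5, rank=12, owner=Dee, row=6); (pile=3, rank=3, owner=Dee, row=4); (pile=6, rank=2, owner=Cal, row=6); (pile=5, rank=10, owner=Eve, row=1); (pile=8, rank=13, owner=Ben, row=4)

The classifier is using: owner is Ben AND row ≤ 5.
(pile=5, rank=12, owner=Dee, row=6): owner is Dee, row = 6, fails this test → Group B. (pile=3, rank=3, owner=Dee, row=4): owner is Dee, row = 4, fails this test → Group B. (pile=6, rank=2, owner=Cal, row=6): owner is Cal, row = 6, fails this test → Group B. (pile=5, rank=10, owner=Eve, row=1): owner is Eve, row = 1, fails this test → Group B. (pile=8, rank=13, owner=Ben, row=4): owner is Ben, row = 4, passes → Group A.

Group B, Group B, Group B, Group B, Group A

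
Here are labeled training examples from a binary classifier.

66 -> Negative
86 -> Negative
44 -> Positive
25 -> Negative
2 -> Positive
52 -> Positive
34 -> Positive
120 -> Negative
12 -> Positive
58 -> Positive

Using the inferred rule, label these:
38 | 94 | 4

Positive, Negative, Positive

Rule: even AND at most 58. This holds for each 'Positive' example and fails for each 'Negative' one.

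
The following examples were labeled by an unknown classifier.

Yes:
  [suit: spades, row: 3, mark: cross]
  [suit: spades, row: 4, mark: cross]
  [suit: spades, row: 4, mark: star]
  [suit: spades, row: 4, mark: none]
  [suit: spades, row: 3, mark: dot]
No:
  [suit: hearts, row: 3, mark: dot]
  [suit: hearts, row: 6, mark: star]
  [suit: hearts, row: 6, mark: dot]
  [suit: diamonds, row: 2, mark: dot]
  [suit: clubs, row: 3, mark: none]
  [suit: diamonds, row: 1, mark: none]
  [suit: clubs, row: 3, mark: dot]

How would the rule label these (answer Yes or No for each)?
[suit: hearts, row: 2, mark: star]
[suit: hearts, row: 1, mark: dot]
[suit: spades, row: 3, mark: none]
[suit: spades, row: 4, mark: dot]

No, No, Yes, Yes

The distinguishing property — suit is spades — holds for all the 'Yes' cases and none of the 'No' cases.
[suit: hearts, row: 2, mark: star] — suit is hearts, hence No. [suit: hearts, row: 1, mark: dot] — suit is hearts, hence No. [suit: spades, row: 3, mark: none] — suit is spades, hence Yes. [suit: spades, row: 4, mark: dot] — suit is spades, hence Yes.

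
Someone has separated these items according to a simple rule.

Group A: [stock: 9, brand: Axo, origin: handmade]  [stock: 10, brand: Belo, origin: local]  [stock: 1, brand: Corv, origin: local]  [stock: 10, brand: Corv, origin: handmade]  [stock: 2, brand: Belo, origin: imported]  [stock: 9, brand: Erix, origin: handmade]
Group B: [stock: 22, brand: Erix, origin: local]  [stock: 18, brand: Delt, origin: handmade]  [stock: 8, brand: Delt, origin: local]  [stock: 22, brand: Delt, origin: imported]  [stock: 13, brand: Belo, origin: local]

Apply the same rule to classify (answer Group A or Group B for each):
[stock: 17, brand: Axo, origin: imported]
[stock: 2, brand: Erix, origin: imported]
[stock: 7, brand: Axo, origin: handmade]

Group B, Group A, Group A

All 'Group A' examples share one property — stock ≠ 8 AND stock ≤ 10 — and every 'Group B' example lacks it.
[stock: 17, brand: Axo, origin: imported] → stock = 17 → Group B. [stock: 2, brand: Erix, origin: imported] → stock = 2 → Group A. [stock: 7, brand: Axo, origin: handmade] → stock = 7 → Group A.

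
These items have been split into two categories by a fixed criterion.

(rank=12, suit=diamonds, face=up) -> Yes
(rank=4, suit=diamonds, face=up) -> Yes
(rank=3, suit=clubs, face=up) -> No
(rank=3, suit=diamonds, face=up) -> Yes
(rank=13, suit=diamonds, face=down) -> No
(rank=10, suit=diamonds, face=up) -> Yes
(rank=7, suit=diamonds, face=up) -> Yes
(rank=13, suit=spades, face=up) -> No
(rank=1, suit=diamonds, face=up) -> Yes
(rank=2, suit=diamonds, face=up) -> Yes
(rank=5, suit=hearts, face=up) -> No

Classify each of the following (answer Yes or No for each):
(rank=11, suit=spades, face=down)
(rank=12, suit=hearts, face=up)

No, No

A rule that fits every label: suit is diamonds AND face is up — true of each 'Yes' example, false of each 'No' one.
(rank=11, suit=spades, face=down): No (suit is spades, face is down).
(rank=12, suit=hearts, face=up): No (suit is hearts, face is up).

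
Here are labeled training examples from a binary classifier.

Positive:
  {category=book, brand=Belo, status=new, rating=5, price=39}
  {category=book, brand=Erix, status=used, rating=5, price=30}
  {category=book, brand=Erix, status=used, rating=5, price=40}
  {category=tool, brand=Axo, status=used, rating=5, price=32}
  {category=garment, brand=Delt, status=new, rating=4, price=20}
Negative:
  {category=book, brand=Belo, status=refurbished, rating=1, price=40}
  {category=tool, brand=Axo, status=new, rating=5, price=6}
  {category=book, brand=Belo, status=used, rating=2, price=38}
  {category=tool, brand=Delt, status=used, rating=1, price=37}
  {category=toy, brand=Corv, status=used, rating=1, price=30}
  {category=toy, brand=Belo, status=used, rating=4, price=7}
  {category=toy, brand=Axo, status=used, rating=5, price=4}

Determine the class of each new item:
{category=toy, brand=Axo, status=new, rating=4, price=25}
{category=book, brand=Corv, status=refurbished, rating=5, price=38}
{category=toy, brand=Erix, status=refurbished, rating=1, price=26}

Positive, Positive, Negative

The classifier is using: price ≥ 20 AND rating ≥ 4.
Positive: {category=toy, brand=Axo, status=new, rating=4, price=25}, since price = 25, rating = 4.
Positive: {category=book, brand=Corv, status=refurbished, rating=5, price=38}, since price = 38, rating = 5.
Negative: {category=toy, brand=Erix, status=refurbished, rating=1, price=26}, since price = 26, rating = 1.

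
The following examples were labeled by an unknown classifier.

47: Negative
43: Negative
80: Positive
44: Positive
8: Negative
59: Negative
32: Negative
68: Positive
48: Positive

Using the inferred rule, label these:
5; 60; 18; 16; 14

Negative, Positive, Negative, Negative, Negative

One predicate separates the groups cleanly: even AND at least 43.
5 → 5 is odd, 5 < 43 → Negative. 60 → 60 is even, 60 ≥ 43 → Positive. 18 → 18 is even, 18 < 43 → Negative. 16 → 16 is even, 16 < 43 → Negative. 14 → 14 is even, 14 < 43 → Negative.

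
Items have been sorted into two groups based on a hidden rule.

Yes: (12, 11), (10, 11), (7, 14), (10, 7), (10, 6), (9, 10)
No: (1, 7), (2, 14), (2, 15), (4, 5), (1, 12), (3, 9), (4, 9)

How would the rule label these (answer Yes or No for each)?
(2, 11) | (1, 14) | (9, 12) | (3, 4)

No, No, Yes, No

The classifier is using: first ≥ 5.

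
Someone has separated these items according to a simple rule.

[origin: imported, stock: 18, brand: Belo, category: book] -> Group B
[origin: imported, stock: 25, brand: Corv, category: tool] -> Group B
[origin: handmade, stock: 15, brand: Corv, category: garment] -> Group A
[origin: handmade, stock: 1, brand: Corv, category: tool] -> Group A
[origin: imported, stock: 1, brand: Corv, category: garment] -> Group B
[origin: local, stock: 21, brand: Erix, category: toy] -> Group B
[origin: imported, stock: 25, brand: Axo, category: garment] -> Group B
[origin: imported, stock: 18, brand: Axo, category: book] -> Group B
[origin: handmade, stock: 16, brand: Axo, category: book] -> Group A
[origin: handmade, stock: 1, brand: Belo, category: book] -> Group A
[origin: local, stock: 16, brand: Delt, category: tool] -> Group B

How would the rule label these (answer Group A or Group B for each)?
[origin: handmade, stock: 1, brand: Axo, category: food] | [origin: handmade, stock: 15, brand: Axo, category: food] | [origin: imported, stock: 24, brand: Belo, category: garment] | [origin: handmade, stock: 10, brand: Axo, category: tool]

Group A, Group A, Group B, Group A

The pattern is that an item is 'Group A' exactly when: origin is handmade.
[origin: handmade, stock: 1, brand: Axo, category: food]: origin is handmade — checks out, so Group A.
[origin: handmade, stock: 15, brand: Axo, category: food]: origin is handmade — checks out, so Group A.
[origin: imported, stock: 24, brand: Belo, category: garment]: origin is imported — doesn't match, so Group B.
[origin: handmade, stock: 10, brand: Axo, category: tool]: origin is handmade — checks out, so Group A.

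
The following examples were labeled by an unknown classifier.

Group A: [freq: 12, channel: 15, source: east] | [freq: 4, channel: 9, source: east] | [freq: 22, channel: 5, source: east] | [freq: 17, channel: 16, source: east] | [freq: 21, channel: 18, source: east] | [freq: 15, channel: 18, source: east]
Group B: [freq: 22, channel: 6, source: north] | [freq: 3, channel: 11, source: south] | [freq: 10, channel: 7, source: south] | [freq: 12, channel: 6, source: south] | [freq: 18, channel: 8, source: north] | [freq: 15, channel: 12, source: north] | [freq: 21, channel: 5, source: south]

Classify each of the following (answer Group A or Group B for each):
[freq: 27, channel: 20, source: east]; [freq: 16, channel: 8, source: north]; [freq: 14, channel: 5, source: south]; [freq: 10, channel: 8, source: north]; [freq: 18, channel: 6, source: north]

Group A, Group B, Group B, Group B, Group B

Every 'Group A' example satisfies: source is east. None of the 'Group B' examples do.
[freq: 27, channel: 20, source: east]: Group A (source is east).
[freq: 16, channel: 8, source: north]: Group B (source is north).
[freq: 14, channel: 5, source: south]: Group B (source is south).
[freq: 10, channel: 8, source: north]: Group B (source is north).
[freq: 18, channel: 6, source: north]: Group B (source is north).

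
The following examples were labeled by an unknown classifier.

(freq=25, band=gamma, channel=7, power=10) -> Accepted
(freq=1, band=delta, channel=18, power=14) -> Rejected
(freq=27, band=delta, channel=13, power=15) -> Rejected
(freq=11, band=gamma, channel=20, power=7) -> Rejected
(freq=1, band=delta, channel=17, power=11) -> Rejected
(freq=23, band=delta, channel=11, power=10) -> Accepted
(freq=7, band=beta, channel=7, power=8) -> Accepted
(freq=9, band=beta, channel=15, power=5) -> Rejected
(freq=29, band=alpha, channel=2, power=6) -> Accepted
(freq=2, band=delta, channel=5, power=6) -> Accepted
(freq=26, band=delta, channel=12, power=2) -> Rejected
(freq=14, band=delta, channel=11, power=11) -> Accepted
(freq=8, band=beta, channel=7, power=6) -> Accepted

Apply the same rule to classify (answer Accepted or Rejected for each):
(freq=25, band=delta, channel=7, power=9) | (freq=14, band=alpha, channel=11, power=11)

Accepted, Accepted

All 'Accepted' examples share one property — channel ≤ 11 — and every 'Rejected' example lacks it.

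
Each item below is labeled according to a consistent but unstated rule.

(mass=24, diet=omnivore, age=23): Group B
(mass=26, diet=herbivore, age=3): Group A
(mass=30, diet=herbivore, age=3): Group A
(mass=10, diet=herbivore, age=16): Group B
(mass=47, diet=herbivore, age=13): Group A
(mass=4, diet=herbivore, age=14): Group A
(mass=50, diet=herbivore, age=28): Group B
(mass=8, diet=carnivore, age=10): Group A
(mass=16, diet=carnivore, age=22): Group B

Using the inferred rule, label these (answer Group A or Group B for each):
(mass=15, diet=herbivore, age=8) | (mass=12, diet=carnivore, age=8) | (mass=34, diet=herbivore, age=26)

Group A, Group A, Group B

One predicate separates the groups cleanly: age ≤ 14.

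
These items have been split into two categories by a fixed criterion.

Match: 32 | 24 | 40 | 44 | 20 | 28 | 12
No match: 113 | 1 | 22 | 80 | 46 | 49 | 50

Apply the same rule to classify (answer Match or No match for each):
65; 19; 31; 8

The classifier is using: multiple of 4 AND at most 44.
65: No match (65 = 4·16 + 1, 65 > 44). 19: No match (19 = 4·4 + 3, 19 ≤ 44). 31: No match (31 = 4·7 + 3, 31 ≤ 44). 8: Match (8 = 4·2, 8 ≤ 44).

No match, No match, No match, Match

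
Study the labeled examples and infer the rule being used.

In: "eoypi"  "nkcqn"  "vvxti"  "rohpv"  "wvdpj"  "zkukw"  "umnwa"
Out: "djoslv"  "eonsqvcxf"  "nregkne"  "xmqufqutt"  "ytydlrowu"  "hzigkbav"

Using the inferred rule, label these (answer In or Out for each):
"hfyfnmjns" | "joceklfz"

The pattern is that an item is 'In' exactly when: length 5.
"hfyfnmjns": Out (length 9). "joceklfz": Out (length 8).

Out, Out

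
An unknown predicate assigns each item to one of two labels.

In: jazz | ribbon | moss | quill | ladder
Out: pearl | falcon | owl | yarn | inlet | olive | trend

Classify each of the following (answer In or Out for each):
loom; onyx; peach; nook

In, Out, Out, In

A rule that fits every label: has a double letter — true of each 'In' example, false of each 'Out' one.
loom → 'oo' doubled → In.
onyx → no doubled letter → Out.
peach → no doubled letter → Out.
nook → 'oo' doubled → In.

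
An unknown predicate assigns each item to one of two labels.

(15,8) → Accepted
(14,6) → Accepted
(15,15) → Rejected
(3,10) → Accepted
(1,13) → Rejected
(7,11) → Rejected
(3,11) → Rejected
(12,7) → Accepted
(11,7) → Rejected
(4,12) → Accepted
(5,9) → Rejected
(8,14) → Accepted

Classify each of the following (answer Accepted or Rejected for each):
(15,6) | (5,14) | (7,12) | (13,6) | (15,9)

Accepted, Accepted, Accepted, Accepted, Rejected

The simplest hypothesis consistent with all the labels is: product is even.
(15,6): 15·6 = 90, qualifies → Accepted.
(5,14): 5·14 = 70, qualifies → Accepted.
(7,12): 7·12 = 84, qualifies → Accepted.
(13,6): 13·6 = 78, qualifies → Accepted.
(15,9): 15·9 = 135, fails this test → Rejected.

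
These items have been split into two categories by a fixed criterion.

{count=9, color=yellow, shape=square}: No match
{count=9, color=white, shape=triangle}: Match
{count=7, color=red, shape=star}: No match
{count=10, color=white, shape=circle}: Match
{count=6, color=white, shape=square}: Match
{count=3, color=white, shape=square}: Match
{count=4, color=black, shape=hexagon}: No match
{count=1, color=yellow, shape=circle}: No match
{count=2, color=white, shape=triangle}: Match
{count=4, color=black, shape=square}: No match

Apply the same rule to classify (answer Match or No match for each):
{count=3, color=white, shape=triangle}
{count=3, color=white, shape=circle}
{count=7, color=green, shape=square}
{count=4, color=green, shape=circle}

Match, Match, No match, No match

'Match' ⟺ color is white.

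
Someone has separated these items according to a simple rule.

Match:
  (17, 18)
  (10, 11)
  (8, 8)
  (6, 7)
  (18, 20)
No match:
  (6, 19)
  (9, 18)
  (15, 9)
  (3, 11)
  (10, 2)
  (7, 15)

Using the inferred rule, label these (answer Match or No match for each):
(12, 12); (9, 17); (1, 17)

Match, No match, No match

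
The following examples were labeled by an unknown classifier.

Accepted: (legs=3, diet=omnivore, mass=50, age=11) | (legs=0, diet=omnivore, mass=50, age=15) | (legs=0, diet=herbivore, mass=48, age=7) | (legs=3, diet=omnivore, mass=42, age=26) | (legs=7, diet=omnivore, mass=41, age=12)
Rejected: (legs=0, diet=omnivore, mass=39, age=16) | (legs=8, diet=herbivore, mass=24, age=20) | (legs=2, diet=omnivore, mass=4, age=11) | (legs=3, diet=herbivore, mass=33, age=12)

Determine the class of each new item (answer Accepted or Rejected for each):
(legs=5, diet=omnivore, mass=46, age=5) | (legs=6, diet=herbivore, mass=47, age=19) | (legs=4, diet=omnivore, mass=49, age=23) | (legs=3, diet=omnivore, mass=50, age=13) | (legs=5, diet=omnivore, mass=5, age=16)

The distinguishing property — mass ≥ 41 — holds for all the 'Accepted' cases and none of the 'Rejected' cases.
(legs=5, diet=omnivore, mass=46, age=5) → mass = 46 → Accepted. (legs=6, diet=herbivore, mass=47, age=19) → mass = 47 → Accepted. (legs=4, diet=omnivore, mass=49, age=23) → mass = 49 → Accepted. (legs=3, diet=omnivore, mass=50, age=13) → mass = 50 → Accepted. (legs=5, diet=omnivore, mass=5, age=16) → mass = 5 → Rejected.

Accepted, Accepted, Accepted, Accepted, Rejected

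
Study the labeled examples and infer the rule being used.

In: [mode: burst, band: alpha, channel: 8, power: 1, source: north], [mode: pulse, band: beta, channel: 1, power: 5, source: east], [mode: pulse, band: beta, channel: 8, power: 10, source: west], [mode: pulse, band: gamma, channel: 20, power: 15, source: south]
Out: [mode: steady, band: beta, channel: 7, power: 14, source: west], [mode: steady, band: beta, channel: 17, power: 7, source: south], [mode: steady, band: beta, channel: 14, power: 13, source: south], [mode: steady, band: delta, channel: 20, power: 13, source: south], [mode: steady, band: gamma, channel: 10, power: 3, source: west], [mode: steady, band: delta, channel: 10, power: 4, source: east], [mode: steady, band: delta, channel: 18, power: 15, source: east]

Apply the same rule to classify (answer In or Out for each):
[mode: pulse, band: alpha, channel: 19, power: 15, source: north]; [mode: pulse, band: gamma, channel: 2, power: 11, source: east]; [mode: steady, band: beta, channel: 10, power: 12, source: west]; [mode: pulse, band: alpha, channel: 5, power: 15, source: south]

In, In, Out, In

The classifier is using: mode is not steady.
[mode: pulse, band: alpha, channel: 19, power: 15, source: north]: In (mode is pulse). [mode: pulse, band: gamma, channel: 2, power: 11, source: east]: In (mode is pulse). [mode: steady, band: beta, channel: 10, power: 12, source: west]: Out (mode is steady). [mode: pulse, band: alpha, channel: 5, power: 15, source: south]: In (mode is pulse).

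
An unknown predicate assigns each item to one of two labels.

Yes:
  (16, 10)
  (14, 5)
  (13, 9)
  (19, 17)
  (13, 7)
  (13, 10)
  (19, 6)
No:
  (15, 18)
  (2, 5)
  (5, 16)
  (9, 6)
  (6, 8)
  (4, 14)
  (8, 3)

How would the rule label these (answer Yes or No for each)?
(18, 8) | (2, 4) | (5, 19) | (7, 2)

Yes, No, No, No

The simplest hypothesis consistent with all the labels is: first > second AND sum ≥ 18.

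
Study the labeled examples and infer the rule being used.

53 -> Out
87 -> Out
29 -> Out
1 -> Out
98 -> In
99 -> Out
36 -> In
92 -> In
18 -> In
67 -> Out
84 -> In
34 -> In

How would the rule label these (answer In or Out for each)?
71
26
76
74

Out, In, In, In

Looking at the examples, the only property every 'In' case has and every 'Out' case lacks is: even.
71 → 71 is odd → Out.
26 → 26 is even → In.
76 → 76 is even → In.
74 → 74 is even → In.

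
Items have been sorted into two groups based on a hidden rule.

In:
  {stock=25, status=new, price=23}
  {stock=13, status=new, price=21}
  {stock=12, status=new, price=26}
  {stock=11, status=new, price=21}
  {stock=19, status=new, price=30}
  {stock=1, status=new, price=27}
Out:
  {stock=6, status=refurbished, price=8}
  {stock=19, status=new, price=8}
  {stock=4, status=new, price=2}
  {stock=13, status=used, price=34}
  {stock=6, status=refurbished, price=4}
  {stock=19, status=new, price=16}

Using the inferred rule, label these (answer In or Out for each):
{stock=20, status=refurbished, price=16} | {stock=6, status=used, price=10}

Out, Out

Every 'In' example satisfies: status is new AND price ≥ 21. None of the 'Out' examples do.
Out: {stock=20, status=refurbished, price=16}, since status is refurbished, price = 16. Out: {stock=6, status=used, price=10}, since status is used, price = 10.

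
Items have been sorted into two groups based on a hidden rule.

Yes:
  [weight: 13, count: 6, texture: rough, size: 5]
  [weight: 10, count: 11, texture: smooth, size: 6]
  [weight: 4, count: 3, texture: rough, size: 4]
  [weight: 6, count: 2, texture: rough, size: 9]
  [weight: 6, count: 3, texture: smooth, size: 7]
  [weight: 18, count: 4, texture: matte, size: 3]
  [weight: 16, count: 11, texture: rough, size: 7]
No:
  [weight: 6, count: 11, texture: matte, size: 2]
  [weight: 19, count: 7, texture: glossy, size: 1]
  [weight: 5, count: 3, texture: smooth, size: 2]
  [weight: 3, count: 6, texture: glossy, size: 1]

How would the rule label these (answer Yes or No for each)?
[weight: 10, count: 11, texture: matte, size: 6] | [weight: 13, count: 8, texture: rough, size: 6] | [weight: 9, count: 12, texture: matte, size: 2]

Yes, Yes, No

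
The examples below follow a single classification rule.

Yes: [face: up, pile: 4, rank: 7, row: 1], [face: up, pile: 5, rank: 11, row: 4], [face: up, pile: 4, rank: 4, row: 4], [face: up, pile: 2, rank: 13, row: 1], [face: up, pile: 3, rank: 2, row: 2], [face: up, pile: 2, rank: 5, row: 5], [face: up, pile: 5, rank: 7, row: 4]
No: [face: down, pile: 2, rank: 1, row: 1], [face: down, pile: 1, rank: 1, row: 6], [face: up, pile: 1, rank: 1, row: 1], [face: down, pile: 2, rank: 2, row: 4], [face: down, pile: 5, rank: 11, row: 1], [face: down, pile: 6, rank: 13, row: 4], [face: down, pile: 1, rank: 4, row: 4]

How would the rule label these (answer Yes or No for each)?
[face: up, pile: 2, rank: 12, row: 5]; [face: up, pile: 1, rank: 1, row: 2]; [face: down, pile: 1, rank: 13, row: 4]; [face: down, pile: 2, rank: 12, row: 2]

Yes, No, No, No

The simplest hypothesis consistent with all the labels is: face is up AND pile ≥ 2.
[face: up, pile: 2, rank: 12, row: 5] — face is up, pile = 2, hence Yes.
[face: up, pile: 1, rank: 1, row: 2] — face is up, pile = 1, hence No.
[face: down, pile: 1, rank: 13, row: 4] — face is down, pile = 1, hence No.
[face: down, pile: 2, rank: 12, row: 2] — face is down, pile = 2, hence No.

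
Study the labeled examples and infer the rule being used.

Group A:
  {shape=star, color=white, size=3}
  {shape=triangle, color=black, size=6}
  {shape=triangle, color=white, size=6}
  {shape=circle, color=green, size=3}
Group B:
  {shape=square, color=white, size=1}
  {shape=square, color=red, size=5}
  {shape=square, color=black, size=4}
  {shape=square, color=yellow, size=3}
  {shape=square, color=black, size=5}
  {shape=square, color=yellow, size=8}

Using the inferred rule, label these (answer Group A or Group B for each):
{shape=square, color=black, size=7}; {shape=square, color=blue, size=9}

The simplest hypothesis consistent with all the labels is: shape is not square.

Group B, Group B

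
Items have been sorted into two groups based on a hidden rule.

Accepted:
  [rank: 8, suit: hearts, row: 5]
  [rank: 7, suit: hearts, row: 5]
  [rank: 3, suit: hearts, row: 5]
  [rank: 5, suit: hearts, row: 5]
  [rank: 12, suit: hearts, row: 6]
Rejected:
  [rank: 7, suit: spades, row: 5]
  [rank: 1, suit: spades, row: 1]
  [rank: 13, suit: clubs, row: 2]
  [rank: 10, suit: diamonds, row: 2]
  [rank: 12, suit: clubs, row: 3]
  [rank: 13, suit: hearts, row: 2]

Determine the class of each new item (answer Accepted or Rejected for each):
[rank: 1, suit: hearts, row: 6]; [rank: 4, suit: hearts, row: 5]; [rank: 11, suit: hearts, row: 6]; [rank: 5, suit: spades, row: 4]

Accepted, Accepted, Accepted, Rejected

'Accepted' ⟺ suit is hearts AND row ≥ 3.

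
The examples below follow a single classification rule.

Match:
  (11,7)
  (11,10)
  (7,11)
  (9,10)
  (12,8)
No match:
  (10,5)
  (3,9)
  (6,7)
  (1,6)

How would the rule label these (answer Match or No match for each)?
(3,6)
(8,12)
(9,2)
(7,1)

Rule: sum ≥ 18. This holds for each 'Match' example and fails for each 'No match' one.
(3,6) → 3+6 = 9 → No match. (8,12) → 8+12 = 20 → Match. (9,2) → 9+2 = 11 → No match. (7,1) → 7+1 = 8 → No match.

No match, Match, No match, No match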